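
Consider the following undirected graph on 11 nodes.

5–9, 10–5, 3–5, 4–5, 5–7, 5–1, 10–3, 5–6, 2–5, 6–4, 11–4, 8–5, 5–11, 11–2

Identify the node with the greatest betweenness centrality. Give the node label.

5

Unnormalized betweenness of each node: 1:0, 2:0, 3:0, 4:1/2, 5:40, 6:0, 7:0, 8:0, 9:0, 10:0, 11:1/2.
5 has the largest value, 40, making it the main broker — the node through which the most shortest paths run.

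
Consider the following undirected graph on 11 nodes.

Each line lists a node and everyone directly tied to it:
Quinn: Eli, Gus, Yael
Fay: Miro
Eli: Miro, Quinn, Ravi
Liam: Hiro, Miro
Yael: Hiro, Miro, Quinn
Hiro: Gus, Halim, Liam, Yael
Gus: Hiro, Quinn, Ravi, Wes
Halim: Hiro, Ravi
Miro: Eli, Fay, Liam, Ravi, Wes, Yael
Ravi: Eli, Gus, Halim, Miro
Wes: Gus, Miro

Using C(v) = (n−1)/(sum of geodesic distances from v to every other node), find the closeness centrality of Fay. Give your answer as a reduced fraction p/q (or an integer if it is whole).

10/23

Distances from Fay: Eli:2, Gus:3, Halim:3, Hiro:3, Liam:2, Miro:1, Quinn:3, Ravi:2, Wes:2, Yael:2. Sum = 23.
n = 11, so closeness = 10/23.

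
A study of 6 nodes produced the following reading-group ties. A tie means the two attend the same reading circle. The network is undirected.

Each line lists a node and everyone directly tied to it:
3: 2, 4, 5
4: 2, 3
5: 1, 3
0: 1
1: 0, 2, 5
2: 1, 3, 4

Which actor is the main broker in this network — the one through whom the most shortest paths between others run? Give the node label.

1

Unnormalized betweenness of each node: 0:0, 1:9/2, 2:3, 3:3/2, 4:0, 5:1.
1 has the largest value, 9/2, making it the main broker — the node through which the most shortest paths run.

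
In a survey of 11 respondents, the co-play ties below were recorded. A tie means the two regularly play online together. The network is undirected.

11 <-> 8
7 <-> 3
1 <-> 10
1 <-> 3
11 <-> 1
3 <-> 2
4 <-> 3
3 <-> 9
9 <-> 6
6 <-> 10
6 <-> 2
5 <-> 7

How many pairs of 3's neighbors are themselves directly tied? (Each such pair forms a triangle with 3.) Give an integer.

3's neighbors are 1, 2, 4, 7, and 9, but none of them are tied to each other, so no triangle contains 3.

0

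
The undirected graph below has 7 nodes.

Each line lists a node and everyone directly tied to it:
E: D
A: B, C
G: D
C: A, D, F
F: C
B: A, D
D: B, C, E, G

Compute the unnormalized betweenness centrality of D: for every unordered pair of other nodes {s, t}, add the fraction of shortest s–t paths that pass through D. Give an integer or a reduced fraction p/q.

10

Pairs whose geodesics pass through D — A–E: 2/2; A–G: 2/2; E–B: 1; E–G: 1; E–C: 1; E–F: 1; B–G: 1; B–C: 1/2; B–F: 1/2; G–C: 1; G–F: 1.
All other pairs contribute 0.
Summing the contributions gives betweenness(D) = 10.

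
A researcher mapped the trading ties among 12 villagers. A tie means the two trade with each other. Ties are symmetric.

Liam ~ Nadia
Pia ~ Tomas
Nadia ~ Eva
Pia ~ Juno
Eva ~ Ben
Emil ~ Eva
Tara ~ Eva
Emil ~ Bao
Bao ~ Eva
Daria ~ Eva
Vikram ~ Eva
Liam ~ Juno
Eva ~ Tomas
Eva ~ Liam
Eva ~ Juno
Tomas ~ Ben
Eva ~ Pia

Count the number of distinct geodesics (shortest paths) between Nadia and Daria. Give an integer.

The shortest distance is 2, and the only length-2 path is Nadia–Eva–Daria. So there is exactly 1 shortest path.

1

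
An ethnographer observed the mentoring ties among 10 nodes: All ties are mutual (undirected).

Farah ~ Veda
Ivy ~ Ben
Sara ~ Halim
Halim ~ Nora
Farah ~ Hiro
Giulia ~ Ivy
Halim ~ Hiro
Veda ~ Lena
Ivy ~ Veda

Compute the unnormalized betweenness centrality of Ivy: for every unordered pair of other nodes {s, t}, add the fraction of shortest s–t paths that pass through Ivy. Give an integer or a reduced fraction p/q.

15

Pairs whose geodesics pass through Ivy — Halim–Ben: 1; Halim–Giulia: 1; Hiro–Ben: 1; Hiro–Giulia: 1; Lena–Ben: 1; Lena–Giulia: 1; Sara–Ben: 1; Sara–Giulia: 1; Nora–Ben: 1; Nora–Giulia: 1; Ben–Veda: 1; Ben–Giulia: 1; Ben–Farah: 1; Veda–Giulia: 1 … (+1 more pairs).
All other pairs contribute 0.
Summing the contributions gives betweenness(Ivy) = 15.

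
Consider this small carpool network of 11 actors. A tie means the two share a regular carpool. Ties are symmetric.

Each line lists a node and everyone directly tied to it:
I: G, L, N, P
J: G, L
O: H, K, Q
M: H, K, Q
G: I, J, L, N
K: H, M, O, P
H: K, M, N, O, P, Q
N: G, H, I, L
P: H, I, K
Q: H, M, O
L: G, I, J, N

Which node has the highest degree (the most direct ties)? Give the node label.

H

Degrees — G:4, H:6, I:4, J:2, K:4, L:4, M:3, N:4, O:3, P:3, Q:3.
The maximum is 6, attained only by H.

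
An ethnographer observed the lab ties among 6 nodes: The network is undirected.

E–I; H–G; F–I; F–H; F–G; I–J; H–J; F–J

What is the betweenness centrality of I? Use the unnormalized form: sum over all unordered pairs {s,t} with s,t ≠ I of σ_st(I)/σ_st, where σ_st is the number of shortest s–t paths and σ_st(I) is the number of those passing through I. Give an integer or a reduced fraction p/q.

4

Pairs whose geodesics pass through I — E–H: 2/2; E–F: 1; E–J: 1; E–G: 1.
All other pairs contribute 0.
Summing the contributions gives betweenness(I) = 4.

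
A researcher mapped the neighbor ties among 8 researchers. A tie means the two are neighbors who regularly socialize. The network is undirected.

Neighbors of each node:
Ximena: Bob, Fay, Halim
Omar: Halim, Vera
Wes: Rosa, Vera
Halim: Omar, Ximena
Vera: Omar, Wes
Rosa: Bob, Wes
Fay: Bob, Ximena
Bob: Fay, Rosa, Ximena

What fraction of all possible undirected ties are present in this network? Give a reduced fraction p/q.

9/28

There are 9 edges and 8 nodes, so the maximum possible is C(8,2) = 28.
Density = 9/28.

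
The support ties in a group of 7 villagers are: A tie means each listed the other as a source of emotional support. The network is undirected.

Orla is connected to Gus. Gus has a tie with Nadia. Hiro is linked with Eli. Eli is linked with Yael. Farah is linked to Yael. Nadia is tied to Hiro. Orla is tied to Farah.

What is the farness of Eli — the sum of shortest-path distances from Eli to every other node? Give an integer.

12

Distances from Eli: Farah:2, Gus:3, Hiro:1, Nadia:2, Orla:3, Yael:1.
Sum = 2 + 3 + 1 + 2 + 3 + 1 = 12.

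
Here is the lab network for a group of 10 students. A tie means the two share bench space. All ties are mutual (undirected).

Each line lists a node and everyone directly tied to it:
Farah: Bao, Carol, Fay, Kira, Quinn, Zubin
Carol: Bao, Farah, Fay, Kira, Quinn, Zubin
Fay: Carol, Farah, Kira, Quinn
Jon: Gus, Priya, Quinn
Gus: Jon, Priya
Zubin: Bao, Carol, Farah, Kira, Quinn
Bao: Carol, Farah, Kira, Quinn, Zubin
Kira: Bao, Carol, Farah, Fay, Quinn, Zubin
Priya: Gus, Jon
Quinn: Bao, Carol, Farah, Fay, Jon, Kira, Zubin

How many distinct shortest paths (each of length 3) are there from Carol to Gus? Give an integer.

1

The shortest distance is 3, and the only length-3 path is Carol–Quinn–Jon–Gus. So there is exactly 1 shortest path.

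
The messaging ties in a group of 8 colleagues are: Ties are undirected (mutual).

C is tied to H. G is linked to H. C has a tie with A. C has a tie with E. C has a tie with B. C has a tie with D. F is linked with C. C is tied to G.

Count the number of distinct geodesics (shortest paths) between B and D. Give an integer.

1

The shortest distance is 2, and the only length-2 path is B–C–D. So there is exactly 1 shortest path.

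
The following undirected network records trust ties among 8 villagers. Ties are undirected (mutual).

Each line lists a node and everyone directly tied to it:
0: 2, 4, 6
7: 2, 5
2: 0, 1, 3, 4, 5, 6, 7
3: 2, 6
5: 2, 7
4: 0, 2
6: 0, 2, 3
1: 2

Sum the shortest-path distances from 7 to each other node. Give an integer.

12

Distances from 7: 0:2, 1:2, 2:1, 3:2, 4:2, 5:1, 6:2.
Sum = 2 + 2 + 1 + 2 + 2 + 1 + 2 = 12.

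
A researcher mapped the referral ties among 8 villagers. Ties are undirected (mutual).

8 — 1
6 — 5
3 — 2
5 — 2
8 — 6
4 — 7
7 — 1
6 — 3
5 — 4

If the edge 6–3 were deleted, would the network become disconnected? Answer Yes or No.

Even without that edge, 6 still reaches 3 via 6 – 5 – 2 – 3, so the network stays connected. Not a bridge.

No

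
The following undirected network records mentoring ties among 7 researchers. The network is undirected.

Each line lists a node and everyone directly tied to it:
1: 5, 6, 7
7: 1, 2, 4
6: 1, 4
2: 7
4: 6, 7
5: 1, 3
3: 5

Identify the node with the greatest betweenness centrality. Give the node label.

Unnormalized betweenness of each node: 1:9, 2:0, 3:0, 4:1, 5:5, 6:3/2, 7:13/2.
1 has the largest value, 9, making it the main broker — the node through which the most shortest paths run.

1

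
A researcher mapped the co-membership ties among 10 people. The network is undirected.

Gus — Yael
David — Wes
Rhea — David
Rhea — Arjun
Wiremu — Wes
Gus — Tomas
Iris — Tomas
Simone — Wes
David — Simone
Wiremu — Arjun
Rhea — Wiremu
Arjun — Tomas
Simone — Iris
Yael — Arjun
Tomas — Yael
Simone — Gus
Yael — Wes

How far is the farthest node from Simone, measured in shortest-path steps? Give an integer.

Distances from Simone: Arjun:3, David:1, Gus:1, Iris:1, Rhea:2, Tomas:2, Wes:1, Wiremu:2, Yael:2.
The largest is 3 (to Arjun), so the eccentricity of Simone is 3.

3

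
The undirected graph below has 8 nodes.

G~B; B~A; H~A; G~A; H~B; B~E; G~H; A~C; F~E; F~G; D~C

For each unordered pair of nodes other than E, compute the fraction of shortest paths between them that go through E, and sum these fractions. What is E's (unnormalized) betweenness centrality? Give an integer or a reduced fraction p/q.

Pairs whose geodesics pass through E — F–B: 1/2.
All other pairs contribute 0.
Summing the contributions gives betweenness(E) = 1/2.

1/2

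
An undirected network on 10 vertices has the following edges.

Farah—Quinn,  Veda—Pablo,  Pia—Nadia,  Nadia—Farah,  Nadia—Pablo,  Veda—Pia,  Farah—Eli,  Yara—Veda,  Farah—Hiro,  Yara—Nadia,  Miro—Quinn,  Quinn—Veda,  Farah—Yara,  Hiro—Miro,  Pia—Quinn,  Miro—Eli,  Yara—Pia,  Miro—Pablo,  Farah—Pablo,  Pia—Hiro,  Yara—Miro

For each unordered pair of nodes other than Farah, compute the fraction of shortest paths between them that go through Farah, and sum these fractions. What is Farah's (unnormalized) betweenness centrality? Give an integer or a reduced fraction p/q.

99/14

Pairs whose geodesics pass through Farah — Veda–Eli: 3/6; Quinn–Pablo: 1/3; Quinn–Eli: 1/2; Quinn–Hiro: 1/3; Quinn–Nadia: 1/2; Quinn–Yara: 1/4; Pablo–Eli: 1/2; Pablo–Hiro: 1/2; Pablo–Yara: 1/4; Eli–Hiro: 1/2; Eli–Nadia: 1; Eli–Yara: 1/2; Eli–Pia: 4/7; Hiro–Nadia: 1/2 … (+1 more pairs).
All other pairs contribute 0.
Summing the contributions gives betweenness(Farah) = 99/14.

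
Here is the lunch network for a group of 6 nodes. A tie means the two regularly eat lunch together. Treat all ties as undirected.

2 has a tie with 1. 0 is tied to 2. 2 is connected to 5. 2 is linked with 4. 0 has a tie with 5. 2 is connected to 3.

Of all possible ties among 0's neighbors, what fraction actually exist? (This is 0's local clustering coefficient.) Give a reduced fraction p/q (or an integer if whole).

1

0's neighbors: 2 and 5 (k = 2).
Possible neighbor pairs: C(2,2) = 1. Edges among them: 2–5 → e = 1.
Clustering(0) = 1/1.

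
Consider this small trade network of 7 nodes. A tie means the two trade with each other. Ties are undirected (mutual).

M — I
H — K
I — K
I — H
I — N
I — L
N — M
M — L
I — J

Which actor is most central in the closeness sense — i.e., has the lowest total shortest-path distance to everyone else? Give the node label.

Farness (sum of distances to all others) for each node — H:10, I:6, J:11, K:10, L:10, M:9, N:10.
The smallest farness is 6, for I, so I has the highest closeness.

I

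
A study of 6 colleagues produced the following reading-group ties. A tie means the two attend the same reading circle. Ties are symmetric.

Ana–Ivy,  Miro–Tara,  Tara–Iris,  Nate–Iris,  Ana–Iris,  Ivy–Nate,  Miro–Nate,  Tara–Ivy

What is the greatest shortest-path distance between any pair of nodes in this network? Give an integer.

3

Eccentricity of each node (its greatest distance to any other): Ana:3, Iris:2, Ivy:2, Miro:3, Nate:2, Tara:2.
The maximum eccentricity is 3, realized for instance by the pair Ana–Miro via Ana – Iris – Tara – Miro. So the diameter is 3.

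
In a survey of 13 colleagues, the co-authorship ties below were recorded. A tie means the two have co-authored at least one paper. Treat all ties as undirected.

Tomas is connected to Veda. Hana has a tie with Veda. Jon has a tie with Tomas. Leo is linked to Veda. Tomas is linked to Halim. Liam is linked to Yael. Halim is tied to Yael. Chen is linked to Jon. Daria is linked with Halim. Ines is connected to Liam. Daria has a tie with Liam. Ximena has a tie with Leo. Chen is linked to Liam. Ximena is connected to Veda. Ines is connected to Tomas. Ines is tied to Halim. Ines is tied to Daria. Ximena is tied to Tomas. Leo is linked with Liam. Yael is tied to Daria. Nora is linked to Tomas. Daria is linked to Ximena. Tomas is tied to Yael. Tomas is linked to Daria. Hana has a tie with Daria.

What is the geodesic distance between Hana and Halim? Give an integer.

One shortest route is Hana – Daria – Halim, which uses 2 edges, and Hana and Halim are not directly tied, so nothing shorter exists. So d(Hana,Halim) = 2.

2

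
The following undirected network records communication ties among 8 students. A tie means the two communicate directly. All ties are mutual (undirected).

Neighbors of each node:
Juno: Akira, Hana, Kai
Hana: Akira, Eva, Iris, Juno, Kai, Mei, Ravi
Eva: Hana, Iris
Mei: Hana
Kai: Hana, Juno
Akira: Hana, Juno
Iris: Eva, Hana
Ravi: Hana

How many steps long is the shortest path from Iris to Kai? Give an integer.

One shortest route is Iris – Hana – Kai, which uses 2 edges, and Iris and Kai are not directly tied, so nothing shorter exists. So d(Iris,Kai) = 2.

2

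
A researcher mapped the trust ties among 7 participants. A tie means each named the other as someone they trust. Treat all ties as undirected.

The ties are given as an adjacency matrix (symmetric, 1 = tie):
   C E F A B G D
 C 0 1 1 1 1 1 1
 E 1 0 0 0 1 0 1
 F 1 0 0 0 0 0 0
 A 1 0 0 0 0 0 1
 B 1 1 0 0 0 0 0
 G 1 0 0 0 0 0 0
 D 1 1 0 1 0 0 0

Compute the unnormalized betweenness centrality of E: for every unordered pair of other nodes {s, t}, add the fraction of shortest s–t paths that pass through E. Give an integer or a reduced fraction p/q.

1/2

Pairs whose geodesics pass through E — B–D: 1/2.
All other pairs contribute 0.
Summing the contributions gives betweenness(E) = 1/2.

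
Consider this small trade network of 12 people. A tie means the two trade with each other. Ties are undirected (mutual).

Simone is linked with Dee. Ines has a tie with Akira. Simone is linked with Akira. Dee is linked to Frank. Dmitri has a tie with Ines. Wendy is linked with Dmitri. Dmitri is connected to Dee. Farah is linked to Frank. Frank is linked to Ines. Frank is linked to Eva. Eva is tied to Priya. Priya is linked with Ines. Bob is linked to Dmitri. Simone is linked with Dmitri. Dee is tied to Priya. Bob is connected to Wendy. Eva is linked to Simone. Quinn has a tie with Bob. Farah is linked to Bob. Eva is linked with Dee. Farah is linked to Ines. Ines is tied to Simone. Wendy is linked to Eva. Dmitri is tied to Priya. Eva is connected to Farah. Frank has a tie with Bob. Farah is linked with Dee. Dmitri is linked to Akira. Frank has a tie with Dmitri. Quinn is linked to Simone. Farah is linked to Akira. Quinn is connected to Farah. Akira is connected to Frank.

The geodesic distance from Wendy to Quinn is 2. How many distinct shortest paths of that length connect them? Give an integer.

The shortest distance is 2, and the only length-2 path is Wendy–Bob–Quinn. So there is exactly 1 shortest path.

1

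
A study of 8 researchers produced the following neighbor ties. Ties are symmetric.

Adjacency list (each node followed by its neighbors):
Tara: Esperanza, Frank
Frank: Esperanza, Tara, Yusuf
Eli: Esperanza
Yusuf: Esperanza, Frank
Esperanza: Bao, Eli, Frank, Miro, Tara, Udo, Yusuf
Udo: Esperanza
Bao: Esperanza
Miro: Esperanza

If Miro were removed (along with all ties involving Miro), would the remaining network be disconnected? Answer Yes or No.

Even without Miro, every remaining node can still reach every other (the residual graph is connected), so Miro is not a cut vertex.

No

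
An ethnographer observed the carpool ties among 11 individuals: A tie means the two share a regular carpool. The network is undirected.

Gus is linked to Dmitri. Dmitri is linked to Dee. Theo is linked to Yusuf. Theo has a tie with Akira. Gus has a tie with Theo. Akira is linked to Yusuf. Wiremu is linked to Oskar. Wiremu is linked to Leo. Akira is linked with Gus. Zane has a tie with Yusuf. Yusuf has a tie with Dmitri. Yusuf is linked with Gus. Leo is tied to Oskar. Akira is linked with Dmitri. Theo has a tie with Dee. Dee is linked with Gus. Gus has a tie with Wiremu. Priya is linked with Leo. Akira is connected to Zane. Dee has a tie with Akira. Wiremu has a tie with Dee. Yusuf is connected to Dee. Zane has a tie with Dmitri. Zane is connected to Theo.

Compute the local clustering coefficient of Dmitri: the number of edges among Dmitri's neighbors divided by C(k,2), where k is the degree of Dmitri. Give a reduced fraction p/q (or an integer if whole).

Dmitri's neighbors: Akira, Dee, Gus, Yusuf, and Zane (k = 5).
Possible neighbor pairs: C(5,2) = 10. Edges among them: Akira–Dee, Akira–Gus, Akira–Yusuf, Akira–Zane, Dee–Gus, Dee–Yusuf, Gus–Yusuf, Yusuf–Zane → e = 8.
Clustering(Dmitri) = 8/10 = 4/5.

4/5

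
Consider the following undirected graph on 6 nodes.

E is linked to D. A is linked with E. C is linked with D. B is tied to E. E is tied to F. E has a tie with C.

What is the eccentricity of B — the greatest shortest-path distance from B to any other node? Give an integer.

2

Distances from B: A:2, C:2, D:2, E:1, F:2.
The largest is 2 (to C, A, D, and F), so the eccentricity of B is 2.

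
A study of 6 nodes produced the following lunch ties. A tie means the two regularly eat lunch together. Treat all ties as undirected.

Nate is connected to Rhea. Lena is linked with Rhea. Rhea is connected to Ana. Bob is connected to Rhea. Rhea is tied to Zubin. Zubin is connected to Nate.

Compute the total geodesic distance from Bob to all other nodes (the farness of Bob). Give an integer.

Distances from Bob: Ana:2, Lena:2, Nate:2, Rhea:1, Zubin:2.
Sum = 2 + 2 + 2 + 1 + 2 = 9.

9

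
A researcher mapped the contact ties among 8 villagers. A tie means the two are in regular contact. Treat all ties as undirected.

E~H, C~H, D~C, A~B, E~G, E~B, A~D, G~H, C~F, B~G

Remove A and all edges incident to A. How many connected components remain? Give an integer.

A's neighbors (B and D) remain reachable from one another through other ties, so the rest of the network stays in one piece.

1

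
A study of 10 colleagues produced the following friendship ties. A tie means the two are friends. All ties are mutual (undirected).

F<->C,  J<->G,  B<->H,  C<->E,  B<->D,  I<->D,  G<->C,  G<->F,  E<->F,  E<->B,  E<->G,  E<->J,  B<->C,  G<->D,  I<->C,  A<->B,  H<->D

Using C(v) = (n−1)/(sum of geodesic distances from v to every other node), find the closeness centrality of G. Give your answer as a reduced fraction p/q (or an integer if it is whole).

9/14

Distances from G: A:3, B:2, C:1, D:1, E:1, F:1, H:2, I:2, J:1. Sum = 14.
n = 10, so closeness = 9/14.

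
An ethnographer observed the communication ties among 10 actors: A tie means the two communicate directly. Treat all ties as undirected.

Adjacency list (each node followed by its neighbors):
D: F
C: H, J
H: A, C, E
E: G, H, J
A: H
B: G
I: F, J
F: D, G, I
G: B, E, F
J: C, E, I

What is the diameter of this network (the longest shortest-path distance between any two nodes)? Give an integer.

Eccentricity of each node (its greatest distance to any other): A:5, B:4, C:4, D:5, E:3, F:4, G:3, H:4, I:4, J:3.
The maximum eccentricity is 5, realized for instance by the pair D–A via D – F – G – E – H – A. So the diameter is 5.

5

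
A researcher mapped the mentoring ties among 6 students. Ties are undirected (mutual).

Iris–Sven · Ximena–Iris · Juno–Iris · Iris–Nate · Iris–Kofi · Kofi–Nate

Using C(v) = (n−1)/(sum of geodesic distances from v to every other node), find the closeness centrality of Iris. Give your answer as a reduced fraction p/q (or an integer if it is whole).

1

Distances from Iris: Juno:1, Kofi:1, Nate:1, Sven:1, Ximena:1. Sum = 5.
n = 6, so closeness = 5/5 = 1.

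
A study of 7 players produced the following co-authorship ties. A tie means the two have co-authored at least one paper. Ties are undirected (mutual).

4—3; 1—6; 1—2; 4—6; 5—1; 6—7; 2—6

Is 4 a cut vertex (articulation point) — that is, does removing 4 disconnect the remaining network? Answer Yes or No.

Removing 4 leaves {1, 2, 5, 6, and 7} with no path to {3}, so the network splits into 2 components. 4 is a cut vertex.

Yes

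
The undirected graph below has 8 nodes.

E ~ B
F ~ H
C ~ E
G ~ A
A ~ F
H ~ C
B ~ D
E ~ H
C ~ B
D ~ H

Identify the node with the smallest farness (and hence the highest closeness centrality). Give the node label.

Farness (sum of distances to all others) for each node — A:17, B:17, C:14, D:15, E:14, F:13, G:23, H:11.
The smallest farness is 11, for H, so H has the highest closeness.

H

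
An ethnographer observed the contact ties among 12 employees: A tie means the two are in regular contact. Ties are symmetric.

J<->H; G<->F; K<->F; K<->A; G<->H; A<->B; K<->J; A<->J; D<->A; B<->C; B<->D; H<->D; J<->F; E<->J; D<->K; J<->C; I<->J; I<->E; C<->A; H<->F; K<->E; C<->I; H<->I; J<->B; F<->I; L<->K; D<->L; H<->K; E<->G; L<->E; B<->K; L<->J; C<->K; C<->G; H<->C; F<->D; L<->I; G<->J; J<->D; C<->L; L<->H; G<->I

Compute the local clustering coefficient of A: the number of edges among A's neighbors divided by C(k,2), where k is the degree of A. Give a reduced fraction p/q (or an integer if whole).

A's neighbors: B, C, D, J, and K (k = 5).
Possible neighbor pairs: C(5,2) = 10. Edges among them: B–C, B–D, B–J, B–K, C–J, C–K, D–J, D–K, J–K → e = 9.
Clustering(A) = 9/10.

9/10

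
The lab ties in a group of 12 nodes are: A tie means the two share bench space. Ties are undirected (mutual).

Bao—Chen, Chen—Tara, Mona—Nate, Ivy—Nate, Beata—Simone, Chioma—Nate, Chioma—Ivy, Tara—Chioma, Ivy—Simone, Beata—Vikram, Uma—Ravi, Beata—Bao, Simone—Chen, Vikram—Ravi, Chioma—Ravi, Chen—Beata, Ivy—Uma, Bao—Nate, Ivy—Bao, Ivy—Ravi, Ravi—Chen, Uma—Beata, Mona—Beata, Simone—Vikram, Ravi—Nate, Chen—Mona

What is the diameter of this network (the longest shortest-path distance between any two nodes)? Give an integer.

Eccentricity of each node (its greatest distance to any other): Bao:2, Beata:3, Chen:2, Chioma:3, Ivy:2, Mona:2, Nate:2, Ravi:2, Simone:2, Tara:3, Uma:3, Vikram:3.
The maximum eccentricity is 3, realized for instance by the pair Chioma–Beata via Chioma – Ivy – Bao – Beata. So the diameter is 3.

3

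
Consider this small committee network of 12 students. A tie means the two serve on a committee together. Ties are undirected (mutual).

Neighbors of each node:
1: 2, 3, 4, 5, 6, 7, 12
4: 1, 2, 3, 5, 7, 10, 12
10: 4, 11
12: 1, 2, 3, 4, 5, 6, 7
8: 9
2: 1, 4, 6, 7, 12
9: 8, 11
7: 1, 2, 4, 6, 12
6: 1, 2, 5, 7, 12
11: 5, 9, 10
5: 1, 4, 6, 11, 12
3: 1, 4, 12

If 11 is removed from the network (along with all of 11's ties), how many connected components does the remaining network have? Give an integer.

Without 11, the remaining ties split the others into: {8, 9}; {1, 2, 3, 4, 5, 6, 7, 10, 12}.
That's 2 separate components.

2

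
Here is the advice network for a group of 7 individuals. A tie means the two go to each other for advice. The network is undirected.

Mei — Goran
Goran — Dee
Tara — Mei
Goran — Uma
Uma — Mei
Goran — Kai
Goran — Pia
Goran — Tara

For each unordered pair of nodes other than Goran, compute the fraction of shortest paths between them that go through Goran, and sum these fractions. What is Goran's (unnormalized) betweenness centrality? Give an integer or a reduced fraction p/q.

25/2

Pairs whose geodesics pass through Goran — Mei–Pia: 1; Mei–Kai: 1; Mei–Dee: 1; Pia–Kai: 1; Pia–Tara: 1; Pia–Dee: 1; Pia–Uma: 1; Kai–Tara: 1; Kai–Dee: 1; Kai–Uma: 1; Tara–Dee: 1; Tara–Uma: 1/2; Dee–Uma: 1.
All other pairs contribute 0.
Summing the contributions gives betweenness(Goran) = 25/2.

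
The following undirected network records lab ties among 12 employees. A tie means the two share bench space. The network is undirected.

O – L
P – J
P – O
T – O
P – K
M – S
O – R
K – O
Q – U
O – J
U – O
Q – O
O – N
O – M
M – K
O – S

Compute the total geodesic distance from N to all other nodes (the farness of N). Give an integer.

Distances from N: J:2, K:2, L:2, M:2, O:1, P:2, Q:2, R:2, S:2, T:2, U:2.
Sum = 2 + 2 + 2 + 2 + 1 + 2 + 2 + 2 + 2 + 2 + 2 = 21.

21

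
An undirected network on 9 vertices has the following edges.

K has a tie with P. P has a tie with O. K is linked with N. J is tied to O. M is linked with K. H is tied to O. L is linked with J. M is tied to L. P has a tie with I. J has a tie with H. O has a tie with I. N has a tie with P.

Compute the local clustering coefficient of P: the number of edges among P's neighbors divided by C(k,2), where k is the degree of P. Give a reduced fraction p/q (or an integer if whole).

1/3

P's neighbors: I, K, N, and O (k = 4).
Possible neighbor pairs: C(4,2) = 6. Edges among them: I–O, K–N → e = 2.
Clustering(P) = 2/6 = 1/3.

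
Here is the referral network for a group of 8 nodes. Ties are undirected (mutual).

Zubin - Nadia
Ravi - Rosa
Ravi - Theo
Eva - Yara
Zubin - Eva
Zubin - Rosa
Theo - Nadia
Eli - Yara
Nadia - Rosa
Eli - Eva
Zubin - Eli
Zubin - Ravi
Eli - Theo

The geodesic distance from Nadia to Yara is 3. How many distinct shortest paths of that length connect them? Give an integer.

3

The shortest distance is 3. The length-3 paths are: Nadia–Zubin–Eli–Yara; Nadia–Theo–Eli–Yara; Nadia–Zubin–Eva–Yara.
That gives 3 distinct shortest paths.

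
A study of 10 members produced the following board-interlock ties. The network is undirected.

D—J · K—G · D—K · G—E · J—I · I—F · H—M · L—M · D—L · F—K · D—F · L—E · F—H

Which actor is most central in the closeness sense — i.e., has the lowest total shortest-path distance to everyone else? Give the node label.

Farness (sum of distances to all others) for each node — D:14, E:21, F:15, G:20, H:19, I:21, J:20, K:16, L:16, M:20.
The smallest farness is 14, for D, so D has the highest closeness.

D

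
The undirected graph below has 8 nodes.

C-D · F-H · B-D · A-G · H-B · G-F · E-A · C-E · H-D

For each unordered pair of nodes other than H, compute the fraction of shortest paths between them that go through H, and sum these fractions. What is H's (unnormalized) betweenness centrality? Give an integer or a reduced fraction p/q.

Pairs whose geodesics pass through H — B–A: 1/2; B–G: 1; B–F: 1; D–G: 1; D–F: 1; C–F: 1.
All other pairs contribute 0.
Summing the contributions gives betweenness(H) = 11/2.

11/2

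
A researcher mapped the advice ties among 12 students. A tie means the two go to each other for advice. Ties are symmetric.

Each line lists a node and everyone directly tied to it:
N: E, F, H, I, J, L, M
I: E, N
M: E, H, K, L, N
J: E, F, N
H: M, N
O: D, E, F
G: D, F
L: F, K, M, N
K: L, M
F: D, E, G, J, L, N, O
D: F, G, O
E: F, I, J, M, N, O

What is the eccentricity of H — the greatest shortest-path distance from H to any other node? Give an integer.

3

Distances from H: D:3, E:2, F:2, G:3, I:2, J:2, K:2, L:2, M:1, N:1, O:3.
The largest is 3 (to O, G, and D), so the eccentricity of H is 3.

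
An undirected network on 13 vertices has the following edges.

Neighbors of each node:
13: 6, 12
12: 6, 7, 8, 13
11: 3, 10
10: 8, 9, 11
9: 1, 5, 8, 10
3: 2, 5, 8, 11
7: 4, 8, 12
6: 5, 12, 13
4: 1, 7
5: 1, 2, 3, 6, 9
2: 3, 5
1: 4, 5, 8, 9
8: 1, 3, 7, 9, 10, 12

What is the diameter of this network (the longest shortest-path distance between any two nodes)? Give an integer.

Eccentricity of each node (its greatest distance to any other): 1:3, 2:3, 3:3, 4:4, 5:3, 6:3, 7:3, 8:2, 9:3, 10:3, 11:4, 12:3, 13:4.
The maximum eccentricity is 4, realized for instance by the pair 13–11 via 13 – 12 – 8 – 10 – 11. So the diameter is 4.

4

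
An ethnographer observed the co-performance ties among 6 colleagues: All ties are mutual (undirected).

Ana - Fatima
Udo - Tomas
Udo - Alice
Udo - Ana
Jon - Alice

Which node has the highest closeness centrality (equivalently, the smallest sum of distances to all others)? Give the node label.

Udo

Farness (sum of distances to all others) for each node — Alice:9, Ana:9, Fatima:13, Jon:13, Tomas:11, Udo:7.
The smallest farness is 7, for Udo, so Udo has the highest closeness.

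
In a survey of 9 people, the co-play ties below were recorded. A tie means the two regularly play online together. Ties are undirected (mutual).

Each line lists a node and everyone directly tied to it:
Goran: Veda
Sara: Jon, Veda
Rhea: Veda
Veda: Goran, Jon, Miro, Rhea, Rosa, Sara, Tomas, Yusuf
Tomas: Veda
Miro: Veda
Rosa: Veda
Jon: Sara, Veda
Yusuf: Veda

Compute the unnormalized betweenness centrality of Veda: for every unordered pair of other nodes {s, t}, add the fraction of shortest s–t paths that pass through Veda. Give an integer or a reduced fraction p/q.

27

Pairs whose geodesics pass through Veda — Miro–Goran: 1; Miro–Rhea: 1; Miro–Yusuf: 1; Miro–Rosa: 1; Miro–Jon: 1; Miro–Tomas: 1; Miro–Sara: 1; Goran–Rhea: 1; Goran–Yusuf: 1; Goran–Rosa: 1; Goran–Jon: 1; Goran–Tomas: 1; Goran–Sara: 1; Rhea–Yusuf: 1 … (+13 more pairs).
All other pairs contribute 0.
Summing the contributions gives betweenness(Veda) = 27.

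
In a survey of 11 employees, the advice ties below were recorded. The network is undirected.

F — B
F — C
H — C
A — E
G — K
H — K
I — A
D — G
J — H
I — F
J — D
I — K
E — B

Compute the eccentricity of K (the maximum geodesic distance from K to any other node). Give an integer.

Distances from K: A:2, B:3, C:2, D:2, E:3, F:2, G:1, H:1, I:1, J:2.
The largest is 3 (to E and B), so the eccentricity of K is 3.

3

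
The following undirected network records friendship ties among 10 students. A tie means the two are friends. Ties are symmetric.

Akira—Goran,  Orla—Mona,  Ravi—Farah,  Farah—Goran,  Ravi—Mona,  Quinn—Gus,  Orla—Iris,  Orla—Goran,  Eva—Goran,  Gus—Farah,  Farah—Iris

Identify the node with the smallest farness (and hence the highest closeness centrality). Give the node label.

Farah

Farness (sum of distances to all others) for each node — Akira:23, Eva:23, Farah:14, Goran:15, Gus:20, Iris:19, Mona:21, Orla:18, Quinn:28, Ravi:19.
The smallest farness is 14, for Farah, so Farah has the highest closeness.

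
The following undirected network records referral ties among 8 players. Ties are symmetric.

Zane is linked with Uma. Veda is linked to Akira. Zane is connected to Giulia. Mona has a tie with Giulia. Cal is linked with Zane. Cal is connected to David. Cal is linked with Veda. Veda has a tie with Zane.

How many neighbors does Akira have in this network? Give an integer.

1

Akira is directly tied to Veda. That is 1 neighbor, so the degree of Akira is 1.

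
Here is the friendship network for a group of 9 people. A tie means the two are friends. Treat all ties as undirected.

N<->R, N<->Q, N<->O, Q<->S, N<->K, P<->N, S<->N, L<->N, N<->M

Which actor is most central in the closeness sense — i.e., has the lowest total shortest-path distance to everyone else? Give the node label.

Farness (sum of distances to all others) for each node — K:15, L:15, M:15, N:8, O:15, P:15, Q:14, R:15, S:14.
The smallest farness is 8, for N, so N has the highest closeness.

N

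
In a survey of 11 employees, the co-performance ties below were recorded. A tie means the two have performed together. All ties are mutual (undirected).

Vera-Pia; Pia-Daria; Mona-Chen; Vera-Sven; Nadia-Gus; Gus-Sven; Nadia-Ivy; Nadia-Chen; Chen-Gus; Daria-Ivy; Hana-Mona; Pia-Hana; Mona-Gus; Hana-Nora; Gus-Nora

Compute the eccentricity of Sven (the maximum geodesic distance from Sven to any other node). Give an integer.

3

Distances from Sven: Chen:2, Daria:3, Gus:1, Hana:3, Ivy:3, Mona:2, Nadia:2, Nora:2, Pia:2, Vera:1.
The largest is 3 (to Daria, Hana, and Ivy), so the eccentricity of Sven is 3.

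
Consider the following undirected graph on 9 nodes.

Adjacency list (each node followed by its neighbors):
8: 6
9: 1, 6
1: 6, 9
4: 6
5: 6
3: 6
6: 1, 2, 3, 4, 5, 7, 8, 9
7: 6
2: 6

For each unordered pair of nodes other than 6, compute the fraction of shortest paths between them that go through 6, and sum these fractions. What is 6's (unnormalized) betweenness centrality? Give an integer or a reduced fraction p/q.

27

Pairs whose geodesics pass through 6 — 8–1: 1; 8–2: 1; 8–3: 1; 8–5: 1; 8–4: 1; 8–9: 1; 8–7: 1; 1–2: 1; 1–3: 1; 1–5: 1; 1–4: 1; 1–7: 1; 2–3: 1; 2–5: 1 … (+13 more pairs).
All other pairs contribute 0.
Summing the contributions gives betweenness(6) = 27.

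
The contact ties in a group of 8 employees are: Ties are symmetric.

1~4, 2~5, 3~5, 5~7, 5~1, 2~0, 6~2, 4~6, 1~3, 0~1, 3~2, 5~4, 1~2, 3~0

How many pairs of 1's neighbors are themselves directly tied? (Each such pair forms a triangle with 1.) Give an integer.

6

1's neighbors: 0, 2, 3, 4, and 5.
Neighbor pairs that are themselves tied: 1–0–2; 1–0–3; 1–2–3; 1–2–5; 1–3–5; 1–4–5. Each forms one triangle with 1, for 6 in total.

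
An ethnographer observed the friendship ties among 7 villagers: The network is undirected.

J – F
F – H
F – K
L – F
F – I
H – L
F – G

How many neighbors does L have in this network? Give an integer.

2

L is directly tied to F and H. That is 2 neighbors, so the degree of L is 2.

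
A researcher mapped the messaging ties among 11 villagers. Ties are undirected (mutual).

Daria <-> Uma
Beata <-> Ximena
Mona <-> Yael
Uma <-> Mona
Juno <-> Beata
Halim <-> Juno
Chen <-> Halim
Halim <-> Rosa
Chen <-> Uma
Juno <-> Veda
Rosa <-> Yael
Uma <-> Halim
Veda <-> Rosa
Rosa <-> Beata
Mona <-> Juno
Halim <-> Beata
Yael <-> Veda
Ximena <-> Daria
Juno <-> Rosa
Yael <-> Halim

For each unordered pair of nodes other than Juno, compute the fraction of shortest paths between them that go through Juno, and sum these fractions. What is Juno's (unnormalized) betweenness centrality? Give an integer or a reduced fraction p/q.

373/70

Pairs whose geodesics pass through Juno — Halim–Mona: 1/3; Halim–Veda: 1/3; Beata–Mona: 1; Beata–Veda: 1/2; Mona–Veda: 1/2; Mona–Ximena: 1/2; Mona–Rosa: 1/2; Uma–Veda: 2/5; Veda–Chen: 1/3; Veda–Ximena: 1/2; Veda–Daria: 3/7.
All other pairs contribute 0.
Summing the contributions gives betweenness(Juno) = 373/70.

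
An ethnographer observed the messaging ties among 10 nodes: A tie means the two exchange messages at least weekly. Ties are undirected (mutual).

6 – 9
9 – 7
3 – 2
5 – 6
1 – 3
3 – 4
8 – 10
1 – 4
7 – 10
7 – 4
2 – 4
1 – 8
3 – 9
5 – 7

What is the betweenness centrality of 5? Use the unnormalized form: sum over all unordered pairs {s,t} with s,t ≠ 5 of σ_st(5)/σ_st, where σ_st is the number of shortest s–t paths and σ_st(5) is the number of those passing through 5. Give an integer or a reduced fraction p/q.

5/3

Pairs whose geodesics pass through 5 — 8–6: 1/3; 4–6: 1/3; 6–7: 1/2; 6–10: 1/2.
All other pairs contribute 0.
Summing the contributions gives betweenness(5) = 5/3.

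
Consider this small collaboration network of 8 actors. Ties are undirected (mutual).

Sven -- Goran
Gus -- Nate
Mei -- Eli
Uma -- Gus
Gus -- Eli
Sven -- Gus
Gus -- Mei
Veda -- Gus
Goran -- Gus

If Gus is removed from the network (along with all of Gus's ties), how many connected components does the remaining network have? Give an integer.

5

Without Gus, the remaining ties split the others into: {Veda}; {Eli, Mei}; {Goran, Sven}; {Uma}; {Nate}.
That's 5 separate components.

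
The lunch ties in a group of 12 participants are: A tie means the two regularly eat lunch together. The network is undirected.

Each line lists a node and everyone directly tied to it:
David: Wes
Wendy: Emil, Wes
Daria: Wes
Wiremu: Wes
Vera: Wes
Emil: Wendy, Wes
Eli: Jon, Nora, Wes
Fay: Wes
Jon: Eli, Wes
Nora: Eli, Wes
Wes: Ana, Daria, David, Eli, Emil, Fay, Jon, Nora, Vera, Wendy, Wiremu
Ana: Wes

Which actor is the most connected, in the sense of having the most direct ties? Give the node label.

Degrees — Ana:1, Daria:1, David:1, Eli:3, Emil:2, Fay:1, Jon:2, Nora:2, Vera:1, Wendy:2, Wes:11, Wiremu:1.
The maximum is 11, attained only by Wes.

Wes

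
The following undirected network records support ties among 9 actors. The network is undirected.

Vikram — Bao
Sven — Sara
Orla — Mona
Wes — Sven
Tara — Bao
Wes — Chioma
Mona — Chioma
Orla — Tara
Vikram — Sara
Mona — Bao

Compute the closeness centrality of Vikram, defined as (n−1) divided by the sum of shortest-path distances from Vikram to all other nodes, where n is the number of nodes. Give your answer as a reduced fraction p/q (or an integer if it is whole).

Distances from Vikram: Bao:1, Chioma:3, Mona:2, Orla:3, Sara:1, Sven:2, Tara:2, Wes:3. Sum = 17.
n = 9, so closeness = 8/17.

8/17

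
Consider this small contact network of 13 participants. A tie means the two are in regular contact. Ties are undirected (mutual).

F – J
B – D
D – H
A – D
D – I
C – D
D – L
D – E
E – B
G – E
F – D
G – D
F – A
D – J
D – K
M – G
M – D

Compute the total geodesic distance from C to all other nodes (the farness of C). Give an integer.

Distances from C: A:2, B:2, D:1, E:2, F:2, G:2, H:2, I:2, J:2, K:2, L:2, M:2.
Sum = 2 + 2 + 1 + 2 + 2 + 2 + 2 + 2 + 2 + 2 + 2 + 2 = 23.

23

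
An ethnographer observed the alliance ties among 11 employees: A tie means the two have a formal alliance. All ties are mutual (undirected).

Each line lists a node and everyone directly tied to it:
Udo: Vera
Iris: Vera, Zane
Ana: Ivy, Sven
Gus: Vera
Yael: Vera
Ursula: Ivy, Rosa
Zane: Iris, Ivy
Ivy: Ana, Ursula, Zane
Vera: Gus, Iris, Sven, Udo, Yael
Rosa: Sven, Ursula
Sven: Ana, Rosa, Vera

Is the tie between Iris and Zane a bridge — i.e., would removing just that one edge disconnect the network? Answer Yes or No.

Even without that edge, Iris still reaches Zane via Iris – Vera – Sven – Ana – Ivy – Zane, so the network stays connected. Not a bridge.

No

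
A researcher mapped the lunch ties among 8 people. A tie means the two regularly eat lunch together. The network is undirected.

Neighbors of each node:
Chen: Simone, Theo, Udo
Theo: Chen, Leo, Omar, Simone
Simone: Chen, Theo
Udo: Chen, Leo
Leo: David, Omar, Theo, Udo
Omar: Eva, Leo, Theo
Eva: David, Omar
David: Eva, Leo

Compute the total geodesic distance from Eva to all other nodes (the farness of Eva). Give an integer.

Distances from Eva: Chen:3, David:1, Leo:2, Omar:1, Simone:3, Theo:2, Udo:3.
Sum = 3 + 1 + 2 + 1 + 3 + 2 + 3 = 15.

15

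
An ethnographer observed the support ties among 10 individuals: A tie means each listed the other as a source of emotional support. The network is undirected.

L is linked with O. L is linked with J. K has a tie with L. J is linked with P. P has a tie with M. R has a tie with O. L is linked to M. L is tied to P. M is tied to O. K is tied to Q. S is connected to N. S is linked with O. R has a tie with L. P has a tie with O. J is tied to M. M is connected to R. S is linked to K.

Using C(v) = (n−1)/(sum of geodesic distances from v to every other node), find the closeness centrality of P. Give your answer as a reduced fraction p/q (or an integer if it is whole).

9/16

Distances from P: J:1, K:2, L:1, M:1, N:3, O:1, Q:3, R:2, S:2. Sum = 16.
n = 10, so closeness = 9/16.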